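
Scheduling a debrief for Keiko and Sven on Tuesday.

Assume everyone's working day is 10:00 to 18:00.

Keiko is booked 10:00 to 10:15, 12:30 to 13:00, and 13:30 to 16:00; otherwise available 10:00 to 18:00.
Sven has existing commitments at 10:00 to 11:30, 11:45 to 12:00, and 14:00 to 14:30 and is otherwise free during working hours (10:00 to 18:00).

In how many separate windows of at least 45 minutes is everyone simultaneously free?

Keiko free within 10:00–18:00: 10:15–12:30, 13:00–13:30, 16:00–18:00.
Sven free within 10:00–18:00: 11:30–11:45, 12:00–14:00, 14:30–18:00.
Keiko ∩ Sven: 11:30–11:45, 12:00–12:30, 13:00–13:30, 16:00–18:00.
Windows ≥ 45 min: 16:00–18:00.
That's 1 window.

1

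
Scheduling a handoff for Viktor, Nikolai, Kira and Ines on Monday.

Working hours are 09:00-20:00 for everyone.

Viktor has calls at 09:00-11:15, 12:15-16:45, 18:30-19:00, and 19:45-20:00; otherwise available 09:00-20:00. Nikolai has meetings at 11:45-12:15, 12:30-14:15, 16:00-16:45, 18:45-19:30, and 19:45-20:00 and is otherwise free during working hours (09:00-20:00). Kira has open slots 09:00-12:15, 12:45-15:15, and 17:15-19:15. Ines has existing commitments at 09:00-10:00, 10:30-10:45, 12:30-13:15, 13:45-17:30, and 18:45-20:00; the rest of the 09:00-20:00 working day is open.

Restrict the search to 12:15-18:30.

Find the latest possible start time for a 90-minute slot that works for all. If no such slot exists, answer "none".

Viktor free within 09:00–20:00: 11:15–12:15, 16:45–18:30, 19:00–19:45.
Nikolai free within 09:00–20:00: 09:00–11:45, 12:15–12:30, 14:15–16:00, 16:45–18:45, 19:30–19:45.
Ines free within 09:00–20:00: 10:00–10:30, 10:45–12:30, 13:15–13:45, 17:30–18:45.
Viktor ∩ Nikolai: 11:15–11:45, 16:45–18:30, 19:30–19:45.
Viktor ∩ Nikolai ∩ Kira: 11:15–11:45, 17:15–18:30.
Viktor ∩ Nikolai ∩ Kira ∩ Ines: 11:15–11:45, 17:30–18:30.
Restricted to 12:15–18:30: 17:30–18:30.
Windows ≥ 90 min: (none).

none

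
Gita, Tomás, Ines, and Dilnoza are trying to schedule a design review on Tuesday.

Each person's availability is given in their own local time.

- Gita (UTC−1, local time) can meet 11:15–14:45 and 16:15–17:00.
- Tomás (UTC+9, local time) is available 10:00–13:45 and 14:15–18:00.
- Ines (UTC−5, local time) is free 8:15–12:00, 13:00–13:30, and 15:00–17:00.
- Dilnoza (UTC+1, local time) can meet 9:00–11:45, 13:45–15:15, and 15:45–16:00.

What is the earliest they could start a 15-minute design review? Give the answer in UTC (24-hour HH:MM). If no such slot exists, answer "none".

Gita → UTC: 12:15–15:45, 17:15–18:00.
Tomás → UTC: 01:00–04:45, 05:15–09:00.
Ines → UTC: 13:15–17:00, 18:00–18:30, 20:00–22:00.
Dilnoza → UTC: 08:00–10:45, 12:45–14:15, 14:45–15:00.
Gita ∩ Tomás: (none).
Gita ∩ Tomás ∩ Ines: (none).
Gita ∩ Tomás ∩ Ines ∩ Dilnoza: (none).
Windows ≥ 15 min: (none).

none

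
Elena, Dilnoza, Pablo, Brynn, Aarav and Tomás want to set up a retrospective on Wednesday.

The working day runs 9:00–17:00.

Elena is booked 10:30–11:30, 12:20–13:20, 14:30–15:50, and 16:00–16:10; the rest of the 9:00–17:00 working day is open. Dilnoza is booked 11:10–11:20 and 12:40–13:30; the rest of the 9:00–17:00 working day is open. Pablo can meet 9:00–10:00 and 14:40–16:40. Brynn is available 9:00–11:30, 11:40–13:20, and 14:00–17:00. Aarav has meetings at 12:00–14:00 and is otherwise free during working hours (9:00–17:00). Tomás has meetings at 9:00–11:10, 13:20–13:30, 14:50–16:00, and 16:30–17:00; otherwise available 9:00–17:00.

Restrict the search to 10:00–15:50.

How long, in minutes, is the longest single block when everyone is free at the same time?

Elena free within 09:00–17:00: 09:00–10:30, 11:30–12:20, 13:20–14:30, 15:50–16:00, 16:10–17:00.
Dilnoza free within 09:00–17:00: 09:00–11:10, 11:20–12:40, 13:30–17:00.
Aarav free within 09:00–17:00: 09:00–12:00, 14:00–17:00.
Tomás free within 09:00–17:00: 11:10–13:20, 13:30–14:50, 16:00–16:30.
Elena ∩ Dilnoza: 09:00–10:30, 11:30–12:20, 13:30–14:30, 15:50–16:00, 16:10–17:00.
Elena ∩ Dilnoza ∩ Pablo: 09:00–10:00, 15:50–16:00, 16:10–16:40.
Elena ∩ Dilnoza ∩ Pablo ∩ Brynn: 09:00–10:00, 15:50–16:00, 16:10–16:40.
Elena ∩ Dilnoza ∩ Pablo ∩ Brynn ∩ Aarav: 09:00–10:00, 15:50–16:00, 16:10–16:40.
Elena ∩ Dilnoza ∩ Pablo ∩ Brynn ∩ Aarav ∩ Tomás: 16:10–16:30.
Restricted to 10:00–15:50: (none).
No common window.

0 minutes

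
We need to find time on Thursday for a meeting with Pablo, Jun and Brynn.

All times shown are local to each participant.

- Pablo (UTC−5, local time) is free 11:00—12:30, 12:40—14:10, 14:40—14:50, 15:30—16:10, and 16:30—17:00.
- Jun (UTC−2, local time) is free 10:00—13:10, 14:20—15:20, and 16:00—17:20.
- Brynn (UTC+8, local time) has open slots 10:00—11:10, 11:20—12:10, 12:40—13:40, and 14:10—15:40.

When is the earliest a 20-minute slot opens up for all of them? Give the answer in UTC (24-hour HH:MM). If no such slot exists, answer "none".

Pablo → UTC: 16:00–17:30, 17:40–19:10, 19:40–19:50, 20:30–21:10, 21:30–22:00.
Jun → UTC: 12:00–15:10, 16:20–17:20, 18:00–19:20.
Brynn → UTC: 02:00–03:10, 03:20–04:10, 04:40–05:40, 06:10–07:40.
Pablo ∩ Jun: 16:20–17:20, 18:00–19:10.
Pablo ∩ Jun ∩ Brynn: (none).
Windows ≥ 20 min: (none).

none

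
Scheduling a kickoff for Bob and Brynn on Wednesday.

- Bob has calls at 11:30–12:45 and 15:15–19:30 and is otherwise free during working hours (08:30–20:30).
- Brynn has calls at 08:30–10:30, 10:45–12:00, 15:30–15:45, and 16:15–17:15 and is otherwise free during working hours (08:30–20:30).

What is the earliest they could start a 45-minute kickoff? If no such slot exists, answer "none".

Bob free within 08:30–20:30: 08:30–11:30, 12:45–15:15, 19:30–20:30.
Brynn free within 08:30–20:30: 10:30–10:45, 12:00–15:30, 15:45–16:15, 17:15–20:30.
Bob ∩ Brynn: 10:30–10:45, 12:45–15:15, 19:30–20:30.
Windows ≥ 45 min: 12:45–15:15, 19:30–20:30.
Earliest such window starts at 12:45.

12:45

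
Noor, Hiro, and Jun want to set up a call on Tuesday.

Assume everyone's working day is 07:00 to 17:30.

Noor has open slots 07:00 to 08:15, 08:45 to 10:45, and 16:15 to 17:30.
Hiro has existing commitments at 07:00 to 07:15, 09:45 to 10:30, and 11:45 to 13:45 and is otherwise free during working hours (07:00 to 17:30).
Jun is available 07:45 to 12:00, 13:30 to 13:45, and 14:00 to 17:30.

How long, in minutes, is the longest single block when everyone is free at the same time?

Hiro free within 07:00–17:30: 07:15–09:45, 10:30–11:45, 13:45–17:30.
Noor ∩ Hiro: 07:15–08:15, 08:45–09:45, 10:30–10:45, 16:15–17:30.
Noor ∩ Hiro ∩ Jun: 07:45–08:15, 08:45–09:45, 10:30–10:45, 16:15–17:30.
Common window lengths: 30, 60, 15, 75 min; longest is 75.

75 minutes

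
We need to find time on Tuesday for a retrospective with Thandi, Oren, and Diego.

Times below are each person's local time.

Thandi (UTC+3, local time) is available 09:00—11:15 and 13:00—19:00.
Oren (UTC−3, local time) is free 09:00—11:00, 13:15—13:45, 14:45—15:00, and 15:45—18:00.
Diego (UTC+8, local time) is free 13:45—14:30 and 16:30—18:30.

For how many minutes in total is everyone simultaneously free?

Thandi → UTC: 06:00–08:15, 10:00–16:00.
Oren → UTC: 12:00–14:00, 16:15–16:45, 17:45–18:00, 18:45–21:00.
Diego → UTC: 05:45–06:30, 08:30–10:30.
Thandi ∩ Oren: 12:00–14:00.
Thandi ∩ Oren ∩ Diego: (none).
Total common minutes: 0.

0 minutes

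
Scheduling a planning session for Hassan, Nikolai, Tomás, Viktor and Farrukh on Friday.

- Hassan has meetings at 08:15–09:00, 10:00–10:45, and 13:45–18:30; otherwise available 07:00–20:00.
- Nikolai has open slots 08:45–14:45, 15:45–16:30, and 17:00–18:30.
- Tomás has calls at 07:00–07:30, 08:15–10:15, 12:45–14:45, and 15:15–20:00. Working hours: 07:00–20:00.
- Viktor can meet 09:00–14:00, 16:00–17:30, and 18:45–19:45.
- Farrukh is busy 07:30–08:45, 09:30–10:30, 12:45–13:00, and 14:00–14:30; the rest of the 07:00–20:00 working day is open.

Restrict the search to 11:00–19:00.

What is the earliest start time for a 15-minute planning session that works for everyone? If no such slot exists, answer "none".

11:00

Hassan free within 07:00–20:00: 07:00–08:15, 09:00–10:00, 10:45–13:45, 18:30–20:00.
Tomás free within 07:00–20:00: 07:30–08:15, 10:15–12:45, 14:45–15:15.
Farrukh free within 07:00–20:00: 07:00–07:30, 08:45–09:30, 10:30–12:45, 13:00–14:00, 14:30–20:00.
Hassan ∩ Nikolai: 09:00–10:00, 10:45–13:45.
Hassan ∩ Nikolai ∩ Tomás: 10:45–12:45.
Hassan ∩ Nikolai ∩ Tomás ∩ Viktor: 10:45–12:45.
Hassan ∩ Nikolai ∩ Tomás ∩ Viktor ∩ Farrukh: 10:45–12:45.
Restricted to 11:00–19:00: 11:00–12:45.
Windows ≥ 15 min: 11:00–12:45.
Earliest such window starts at 11:00.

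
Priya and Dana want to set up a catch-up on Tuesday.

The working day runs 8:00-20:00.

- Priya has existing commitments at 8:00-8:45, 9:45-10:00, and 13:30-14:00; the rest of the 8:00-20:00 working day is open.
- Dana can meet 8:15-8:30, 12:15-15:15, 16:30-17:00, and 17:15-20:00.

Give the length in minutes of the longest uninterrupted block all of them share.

165 minutes

Priya free within 08:00–20:00: 08:45–09:45, 10:00–13:30, 14:00–20:00.
Priya ∩ Dana: 12:15–13:30, 14:00–15:15, 16:30–17:00, 17:15–20:00.
Common window lengths: 75, 75, 30, 165 min; longest is 165.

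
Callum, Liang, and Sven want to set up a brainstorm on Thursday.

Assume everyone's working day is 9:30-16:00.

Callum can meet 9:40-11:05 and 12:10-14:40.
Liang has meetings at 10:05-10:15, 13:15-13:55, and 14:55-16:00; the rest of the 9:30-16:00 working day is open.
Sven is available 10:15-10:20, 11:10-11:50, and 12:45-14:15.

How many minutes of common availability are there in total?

55 minutes

Liang free within 09:30–16:00: 09:30–10:05, 10:15–13:15, 13:55–14:55.
Callum ∩ Liang: 09:40–10:05, 10:15–11:05, 12:10–13:15, 13:55–14:40.
Callum ∩ Liang ∩ Sven: 10:15–10:20, 12:45–13:15, 13:55–14:15.
Total common minutes: 5 + 30 + 20 = 55.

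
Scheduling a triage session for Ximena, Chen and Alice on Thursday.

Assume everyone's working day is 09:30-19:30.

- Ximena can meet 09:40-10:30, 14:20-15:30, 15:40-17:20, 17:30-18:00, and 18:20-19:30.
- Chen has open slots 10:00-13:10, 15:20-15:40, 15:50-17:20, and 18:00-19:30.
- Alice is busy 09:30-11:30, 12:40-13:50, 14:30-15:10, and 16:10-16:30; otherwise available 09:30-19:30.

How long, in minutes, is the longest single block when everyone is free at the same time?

70 minutes

Alice free within 09:30–19:30: 11:30–12:40, 13:50–14:30, 15:10–16:10, 16:30–19:30.
Ximena ∩ Chen: 10:00–10:30, 15:20–15:30, 15:50–17:20, 18:20–19:30.
Ximena ∩ Chen ∩ Alice: 15:20–15:30, 15:50–16:10, 16:30–17:20, 18:20–19:30.
Common window lengths: 10, 20, 50, 70 min; longest is 70.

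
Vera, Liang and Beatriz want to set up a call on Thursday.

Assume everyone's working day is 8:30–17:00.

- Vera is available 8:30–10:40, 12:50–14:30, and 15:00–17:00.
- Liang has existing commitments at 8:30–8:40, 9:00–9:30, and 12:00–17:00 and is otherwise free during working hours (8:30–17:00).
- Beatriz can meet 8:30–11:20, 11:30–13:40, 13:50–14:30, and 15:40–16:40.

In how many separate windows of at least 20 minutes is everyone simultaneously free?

2

Liang free within 08:30–17:00: 08:40–09:00, 09:30–12:00.
Vera ∩ Liang: 08:40–09:00, 09:30–10:40.
Vera ∩ Liang ∩ Beatriz: 08:40–09:00, 09:30–10:40.
Windows ≥ 20 min: 08:40–09:00, 09:30–10:40.
That's 2 windows.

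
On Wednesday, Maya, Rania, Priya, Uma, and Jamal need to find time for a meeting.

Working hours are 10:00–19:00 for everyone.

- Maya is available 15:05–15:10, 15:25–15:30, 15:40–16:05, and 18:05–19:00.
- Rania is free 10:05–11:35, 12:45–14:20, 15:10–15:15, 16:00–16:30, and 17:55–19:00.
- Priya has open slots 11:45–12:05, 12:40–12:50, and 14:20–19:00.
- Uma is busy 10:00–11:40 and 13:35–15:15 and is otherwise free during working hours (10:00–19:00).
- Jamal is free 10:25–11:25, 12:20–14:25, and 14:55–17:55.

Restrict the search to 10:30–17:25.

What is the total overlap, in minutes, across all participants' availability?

5 minutes

Uma free within 10:00–19:00: 11:40–13:35, 15:15–19:00.
Maya ∩ Rania: 16:00–16:05, 18:05–19:00.
Maya ∩ Rania ∩ Priya: 16:00–16:05, 18:05–19:00.
Maya ∩ Rania ∩ Priya ∩ Uma: 16:00–16:05, 18:05–19:00.
Maya ∩ Rania ∩ Priya ∩ Uma ∩ Jamal: 16:00–16:05.
Restricted to 10:30–17:25: 16:00–16:05.
Total common minutes: 5.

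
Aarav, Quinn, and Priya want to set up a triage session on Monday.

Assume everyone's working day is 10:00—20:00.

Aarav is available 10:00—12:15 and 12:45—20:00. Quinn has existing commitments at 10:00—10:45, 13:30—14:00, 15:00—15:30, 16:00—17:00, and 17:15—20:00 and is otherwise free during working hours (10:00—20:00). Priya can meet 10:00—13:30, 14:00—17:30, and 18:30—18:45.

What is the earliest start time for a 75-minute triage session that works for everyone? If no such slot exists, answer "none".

10:45

Quinn free within 10:00–20:00: 10:45–13:30, 14:00–15:00, 15:30–16:00, 17:00–17:15.
Aarav ∩ Quinn: 10:45–12:15, 12:45–13:30, 14:00–15:00, 15:30–16:00, 17:00–17:15.
Aarav ∩ Quinn ∩ Priya: 10:45–12:15, 12:45–13:30, 14:00–15:00, 15:30–16:00, 17:00–17:15.
Windows ≥ 75 min: 10:45–12:15.
Earliest such window starts at 10:45.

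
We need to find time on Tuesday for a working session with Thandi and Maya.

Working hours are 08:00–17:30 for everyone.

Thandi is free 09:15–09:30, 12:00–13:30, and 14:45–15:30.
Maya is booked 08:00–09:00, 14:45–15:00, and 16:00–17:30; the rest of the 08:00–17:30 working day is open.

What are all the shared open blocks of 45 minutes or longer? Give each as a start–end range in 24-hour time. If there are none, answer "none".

Maya free within 08:00–17:30: 09:00–14:45, 15:00–16:00.
Thandi ∩ Maya: 09:15–09:30, 12:00–13:30, 15:00–15:30.
Windows ≥ 45 min: 12:00–13:30.

12:00–13:30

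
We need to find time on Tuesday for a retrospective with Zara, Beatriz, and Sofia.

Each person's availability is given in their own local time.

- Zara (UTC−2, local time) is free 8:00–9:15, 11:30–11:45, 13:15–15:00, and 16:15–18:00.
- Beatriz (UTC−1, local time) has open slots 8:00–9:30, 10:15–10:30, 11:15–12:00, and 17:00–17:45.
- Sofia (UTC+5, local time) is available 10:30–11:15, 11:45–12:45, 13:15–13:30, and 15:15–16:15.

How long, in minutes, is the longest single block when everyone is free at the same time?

15 minutes

Zara → UTC: 10:00–11:15, 13:30–13:45, 15:15–17:00, 18:15–20:00.
Beatriz → UTC: 09:00–10:30, 11:15–11:30, 12:15–13:00, 18:00–18:45.
Sofia → UTC: 05:30–06:15, 06:45–07:45, 08:15–08:30, 10:15–11:15.
Zara ∩ Beatriz: 10:00–10:30, 18:15–18:45.
Zara ∩ Beatriz ∩ Sofia: 10:15–10:30.
Single common window of 15 minutes.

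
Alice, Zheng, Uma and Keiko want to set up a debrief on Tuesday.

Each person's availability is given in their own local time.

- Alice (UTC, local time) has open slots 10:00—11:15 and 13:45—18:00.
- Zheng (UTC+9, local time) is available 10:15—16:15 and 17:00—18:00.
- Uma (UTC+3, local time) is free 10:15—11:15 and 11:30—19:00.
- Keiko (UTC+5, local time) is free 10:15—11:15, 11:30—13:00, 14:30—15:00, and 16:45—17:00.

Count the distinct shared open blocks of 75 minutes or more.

Alice → UTC: 10:00–11:15, 13:45–18:00.
Zheng → UTC: 01:15–07:15, 08:00–09:00.
Uma → UTC: 07:15–08:15, 08:30–16:00.
Keiko → UTC: 05:15–06:15, 06:30–08:00, 09:30–10:00, 11:45–12:00.
Alice ∩ Zheng: (none).
Alice ∩ Zheng ∩ Uma: (none).
Alice ∩ Zheng ∩ Uma ∩ Keiko: (none).
Windows ≥ 75 min: (none).
That's 0 windows.

0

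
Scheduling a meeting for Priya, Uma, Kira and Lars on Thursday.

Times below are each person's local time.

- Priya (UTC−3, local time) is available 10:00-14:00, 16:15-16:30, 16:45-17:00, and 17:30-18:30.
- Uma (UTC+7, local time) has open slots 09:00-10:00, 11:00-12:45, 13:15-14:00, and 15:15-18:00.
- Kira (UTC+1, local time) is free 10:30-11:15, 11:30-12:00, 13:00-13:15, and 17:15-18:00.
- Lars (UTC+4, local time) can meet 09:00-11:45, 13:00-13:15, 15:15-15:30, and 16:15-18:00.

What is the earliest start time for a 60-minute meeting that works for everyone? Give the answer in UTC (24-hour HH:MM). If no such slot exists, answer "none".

none

Priya → UTC: 13:00–17:00, 19:15–19:30, 19:45–20:00, 20:30–21:30.
Uma → UTC: 02:00–03:00, 04:00–05:45, 06:15–07:00, 08:15–11:00.
Kira → UTC: 09:30–10:15, 10:30–11:00, 12:00–12:15, 16:15–17:00.
Lars → UTC: 05:00–07:45, 09:00–09:15, 11:15–11:30, 12:15–14:00.
Priya ∩ Uma: (none).
Priya ∩ Uma ∩ Kira: (none).
Priya ∩ Uma ∩ Kira ∩ Lars: (none).
Windows ≥ 60 min: (none).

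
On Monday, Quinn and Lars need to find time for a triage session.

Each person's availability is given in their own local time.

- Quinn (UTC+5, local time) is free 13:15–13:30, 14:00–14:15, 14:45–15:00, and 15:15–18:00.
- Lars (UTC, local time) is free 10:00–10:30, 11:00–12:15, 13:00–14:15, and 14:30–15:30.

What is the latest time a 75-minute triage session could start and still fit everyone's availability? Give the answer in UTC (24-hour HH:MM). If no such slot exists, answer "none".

Quinn → UTC: 08:15–08:30, 09:00–09:15, 09:45–10:00, 10:15–13:00.
Lars → UTC: 10:00–10:30, 11:00–12:15, 13:00–14:15, 14:30–15:30.
Quinn ∩ Lars: 10:15–10:30, 11:00–12:15.
Windows ≥ 75 min: 11:00–12:15.
Latest start in the last window 11:00–12:15 is 12:15 − 75 min = 11:00.

11:00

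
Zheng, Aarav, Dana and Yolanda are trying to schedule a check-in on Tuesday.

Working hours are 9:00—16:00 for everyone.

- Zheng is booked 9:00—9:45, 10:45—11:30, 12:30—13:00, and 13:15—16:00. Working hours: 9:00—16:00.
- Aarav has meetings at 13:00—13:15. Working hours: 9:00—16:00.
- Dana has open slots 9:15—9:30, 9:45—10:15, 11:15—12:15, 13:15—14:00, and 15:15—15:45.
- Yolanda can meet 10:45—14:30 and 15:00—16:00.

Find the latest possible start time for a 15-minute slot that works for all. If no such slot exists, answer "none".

12:00

Zheng free within 09:00–16:00: 09:45–10:45, 11:30–12:30, 13:00–13:15.
Aarav free within 09:00–16:00: 09:00–13:00, 13:15–16:00.
Zheng ∩ Aarav: 09:45–10:45, 11:30–12:30.
Zheng ∩ Aarav ∩ Dana: 09:45–10:15, 11:30–12:15.
Zheng ∩ Aarav ∩ Dana ∩ Yolanda: 11:30–12:15.
Windows ≥ 15 min: 11:30–12:15.
Latest start in the last window 11:30–12:15 is 12:15 − 15 min = 12:00.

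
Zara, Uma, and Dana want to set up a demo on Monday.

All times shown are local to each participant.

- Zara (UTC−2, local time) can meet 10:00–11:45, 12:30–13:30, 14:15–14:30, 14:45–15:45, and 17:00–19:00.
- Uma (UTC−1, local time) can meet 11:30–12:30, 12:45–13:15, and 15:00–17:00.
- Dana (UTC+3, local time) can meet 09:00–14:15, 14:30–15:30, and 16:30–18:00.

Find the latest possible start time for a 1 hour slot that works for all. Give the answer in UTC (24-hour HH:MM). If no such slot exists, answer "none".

Zara → UTC: 12:00–13:45, 14:30–15:30, 16:15–16:30, 16:45–17:45, 19:00–21:00.
Uma → UTC: 12:30–13:30, 13:45–14:15, 16:00–18:00.
Dana → UTC: 06:00–11:15, 11:30–12:30, 13:30–15:00.
Zara ∩ Uma: 12:30–13:30, 16:15–16:30, 16:45–17:45.
Zara ∩ Uma ∩ Dana: (none).
Windows ≥ 60 min: (none).

none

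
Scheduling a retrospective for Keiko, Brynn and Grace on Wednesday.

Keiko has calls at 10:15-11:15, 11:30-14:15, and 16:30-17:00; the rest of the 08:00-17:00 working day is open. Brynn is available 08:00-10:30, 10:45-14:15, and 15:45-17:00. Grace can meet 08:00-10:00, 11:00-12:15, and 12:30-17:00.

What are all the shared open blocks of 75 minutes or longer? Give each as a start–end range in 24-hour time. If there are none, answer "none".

Keiko free within 08:00–17:00: 08:00–10:15, 11:15–11:30, 14:15–16:30.
Keiko ∩ Brynn: 08:00–10:15, 11:15–11:30, 15:45–16:30.
Keiko ∩ Brynn ∩ Grace: 08:00–10:00, 11:15–11:30, 15:45–16:30.
Windows ≥ 75 min: 08:00–10:00.

08:00–10:00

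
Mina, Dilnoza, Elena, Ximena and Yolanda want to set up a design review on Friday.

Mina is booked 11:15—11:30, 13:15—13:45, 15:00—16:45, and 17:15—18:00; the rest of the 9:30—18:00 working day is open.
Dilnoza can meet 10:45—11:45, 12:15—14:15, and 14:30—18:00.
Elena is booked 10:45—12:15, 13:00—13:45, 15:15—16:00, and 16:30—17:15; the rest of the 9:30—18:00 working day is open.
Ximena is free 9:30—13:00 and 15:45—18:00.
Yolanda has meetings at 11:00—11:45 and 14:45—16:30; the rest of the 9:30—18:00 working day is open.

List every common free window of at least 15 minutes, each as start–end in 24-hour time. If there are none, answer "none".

12:15–13:00

Mina free within 09:30–18:00: 09:30–11:15, 11:30–13:15, 13:45–15:00, 16:45–17:15.
Elena free within 09:30–18:00: 09:30–10:45, 12:15–13:00, 13:45–15:15, 16:00–16:30, 17:15–18:00.
Yolanda free within 09:30–18:00: 09:30–11:00, 11:45–14:45, 16:30–18:00.
Mina ∩ Dilnoza: 10:45–11:15, 11:30–11:45, 12:15–13:15, 13:45–14:15, 14:30–15:00, 16:45–17:15.
Mina ∩ Dilnoza ∩ Elena: 12:15–13:00, 13:45–14:15, 14:30–15:00.
Mina ∩ Dilnoza ∩ Elena ∩ Ximena: 12:15–13:00.
Mina ∩ Dilnoza ∩ Elena ∩ Ximena ∩ Yolanda: 12:15–13:00.
Windows ≥ 15 min: 12:15–13:00.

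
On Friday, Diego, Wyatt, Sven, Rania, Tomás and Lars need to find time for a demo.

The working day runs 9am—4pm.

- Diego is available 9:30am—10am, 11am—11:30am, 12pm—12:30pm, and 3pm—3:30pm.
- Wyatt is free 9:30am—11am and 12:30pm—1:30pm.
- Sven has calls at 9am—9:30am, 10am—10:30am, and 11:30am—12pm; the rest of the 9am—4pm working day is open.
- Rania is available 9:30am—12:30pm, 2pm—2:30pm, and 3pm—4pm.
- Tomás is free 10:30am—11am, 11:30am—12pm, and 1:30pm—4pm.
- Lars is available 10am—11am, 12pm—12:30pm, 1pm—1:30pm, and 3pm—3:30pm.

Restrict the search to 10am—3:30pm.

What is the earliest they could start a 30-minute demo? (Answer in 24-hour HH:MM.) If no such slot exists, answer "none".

none

Sven free within 09:00–16:00: 09:30–10:00, 10:30–11:30, 12:00–16:00.
Diego ∩ Wyatt: 09:30–10:00.
Diego ∩ Wyatt ∩ Sven: 09:30–10:00.
Diego ∩ Wyatt ∩ Sven ∩ Rania: 09:30–10:00.
Diego ∩ Wyatt ∩ Sven ∩ Rania ∩ Tomás: (none).
Diego ∩ Wyatt ∩ Sven ∩ Rania ∩ Tomás ∩ Lars: (none).
Restricted to 10:00–15:30: (none).
Windows ≥ 30 min: (none).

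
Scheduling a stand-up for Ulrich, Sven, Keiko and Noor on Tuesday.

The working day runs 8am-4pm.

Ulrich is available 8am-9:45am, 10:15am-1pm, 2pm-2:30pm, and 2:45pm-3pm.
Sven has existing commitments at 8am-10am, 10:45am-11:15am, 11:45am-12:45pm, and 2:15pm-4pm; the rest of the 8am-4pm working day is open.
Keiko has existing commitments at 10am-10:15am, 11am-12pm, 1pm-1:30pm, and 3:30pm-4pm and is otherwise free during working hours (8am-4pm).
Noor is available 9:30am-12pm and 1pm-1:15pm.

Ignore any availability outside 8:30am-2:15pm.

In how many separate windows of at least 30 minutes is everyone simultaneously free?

Sven free within 08:00–16:00: 10:00–10:45, 11:15–11:45, 12:45–14:15.
Keiko free within 08:00–16:00: 08:00–10:00, 10:15–11:00, 12:00–13:00, 13:30–15:30.
Ulrich ∩ Sven: 10:15–10:45, 11:15–11:45, 12:45–13:00, 14:00–14:15.
Ulrich ∩ Sven ∩ Keiko: 10:15–10:45, 12:45–13:00, 14:00–14:15.
Ulrich ∩ Sven ∩ Keiko ∩ Noor: 10:15–10:45.
Restricted to 08:30–14:15: 10:15–10:45.
Windows ≥ 30 min: 10:15–10:45.
That's 1 window.

1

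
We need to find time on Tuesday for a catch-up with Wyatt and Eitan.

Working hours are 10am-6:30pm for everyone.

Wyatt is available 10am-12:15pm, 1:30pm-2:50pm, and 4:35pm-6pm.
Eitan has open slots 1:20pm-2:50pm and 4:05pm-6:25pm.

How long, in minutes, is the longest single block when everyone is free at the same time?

85 minutes

Wyatt ∩ Eitan: 13:30–14:50, 16:35–18:00.
Common window lengths: 80, 85 min; longest is 85.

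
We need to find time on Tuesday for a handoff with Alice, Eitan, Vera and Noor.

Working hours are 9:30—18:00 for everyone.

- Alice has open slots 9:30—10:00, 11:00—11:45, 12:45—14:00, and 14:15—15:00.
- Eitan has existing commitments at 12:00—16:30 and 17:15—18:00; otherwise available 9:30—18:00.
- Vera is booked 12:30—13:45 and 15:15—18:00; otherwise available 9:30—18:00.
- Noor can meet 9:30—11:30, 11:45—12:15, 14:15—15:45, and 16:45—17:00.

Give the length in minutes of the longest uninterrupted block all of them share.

Eitan free within 09:30–18:00: 09:30–12:00, 16:30–17:15.
Vera free within 09:30–18:00: 09:30–12:30, 13:45–15:15.
Alice ∩ Eitan: 09:30–10:00, 11:00–11:45.
Alice ∩ Eitan ∩ Vera: 09:30–10:00, 11:00–11:45.
Alice ∩ Eitan ∩ Vera ∩ Noor: 09:30–10:00, 11:00–11:30.
Common window lengths: 30, 30 min; longest is 30.

30 minutes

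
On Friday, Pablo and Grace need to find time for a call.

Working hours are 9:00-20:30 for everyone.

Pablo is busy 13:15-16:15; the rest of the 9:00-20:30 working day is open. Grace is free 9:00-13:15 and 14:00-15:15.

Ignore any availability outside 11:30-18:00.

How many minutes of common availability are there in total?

Pablo free within 09:00–20:30: 09:00–13:15, 16:15–20:30.
Pablo ∩ Grace: 09:00–13:15.
Restricted to 11:30–18:00: 11:30–13:15.
Total common minutes: 105.

105 minutes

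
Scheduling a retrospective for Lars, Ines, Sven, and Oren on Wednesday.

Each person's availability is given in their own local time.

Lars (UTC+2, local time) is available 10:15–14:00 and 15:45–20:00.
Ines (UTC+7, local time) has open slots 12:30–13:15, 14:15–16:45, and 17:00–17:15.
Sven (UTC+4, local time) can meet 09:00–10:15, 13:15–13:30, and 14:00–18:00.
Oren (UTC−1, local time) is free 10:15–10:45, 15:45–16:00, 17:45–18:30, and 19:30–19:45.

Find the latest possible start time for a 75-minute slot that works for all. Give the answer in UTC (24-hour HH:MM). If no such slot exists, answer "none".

Lars → UTC: 08:15–12:00, 13:45–18:00.
Ines → UTC: 05:30–06:15, 07:15–09:45, 10:00–10:15.
Sven → UTC: 05:00–06:15, 09:15–09:30, 10:00–14:00.
Oren → UTC: 11:15–11:45, 16:45–17:00, 18:45–19:30, 20:30–20:45.
Lars ∩ Ines: 08:15–09:45, 10:00–10:15.
Lars ∩ Ines ∩ Sven: 09:15–09:30, 10:00–10:15.
Lars ∩ Ines ∩ Sven ∩ Oren: (none).
Windows ≥ 75 min: (none).

none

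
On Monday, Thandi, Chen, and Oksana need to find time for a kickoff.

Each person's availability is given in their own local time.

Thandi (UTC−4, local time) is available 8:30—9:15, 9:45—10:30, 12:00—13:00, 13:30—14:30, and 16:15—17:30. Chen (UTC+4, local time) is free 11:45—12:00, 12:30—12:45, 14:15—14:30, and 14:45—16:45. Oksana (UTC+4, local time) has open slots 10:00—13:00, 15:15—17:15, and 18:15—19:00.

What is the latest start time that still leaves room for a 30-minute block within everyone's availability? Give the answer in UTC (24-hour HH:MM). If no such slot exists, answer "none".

none

Thandi → UTC: 12:30–13:15, 13:45–14:30, 16:00–17:00, 17:30–18:30, 20:15–21:30.
Chen → UTC: 07:45–08:00, 08:30–08:45, 10:15–10:30, 10:45–12:45.
Oksana → UTC: 06:00–09:00, 11:15–13:15, 14:15–15:00.
Thandi ∩ Chen: 12:30–12:45.
Thandi ∩ Chen ∩ Oksana: 12:30–12:45.
Windows ≥ 30 min: (none).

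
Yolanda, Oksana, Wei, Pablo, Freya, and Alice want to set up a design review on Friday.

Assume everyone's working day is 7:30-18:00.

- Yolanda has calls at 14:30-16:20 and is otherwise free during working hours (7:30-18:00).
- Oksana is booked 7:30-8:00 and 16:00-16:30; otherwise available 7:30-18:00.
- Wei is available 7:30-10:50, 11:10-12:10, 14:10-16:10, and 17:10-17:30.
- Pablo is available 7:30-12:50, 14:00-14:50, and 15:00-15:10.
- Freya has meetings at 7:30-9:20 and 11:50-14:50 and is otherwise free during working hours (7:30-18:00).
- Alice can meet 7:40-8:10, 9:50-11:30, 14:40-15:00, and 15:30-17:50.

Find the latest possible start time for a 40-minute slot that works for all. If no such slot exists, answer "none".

10:10

Yolanda free within 07:30–18:00: 07:30–14:30, 16:20–18:00.
Oksana free within 07:30–18:00: 08:00–16:00, 16:30–18:00.
Freya free within 07:30–18:00: 09:20–11:50, 14:50–18:00.
Yolanda ∩ Oksana: 08:00–14:30, 16:30–18:00.
Yolanda ∩ Oksana ∩ Wei: 08:00–10:50, 11:10–12:10, 14:10–14:30, 17:10–17:30.
Yolanda ∩ Oksana ∩ Wei ∩ Pablo: 08:00–10:50, 11:10–12:10, 14:10–14:30.
Yolanda ∩ Oksana ∩ Wei ∩ Pablo ∩ Freya: 09:20–10:50, 11:10–11:50.
Yolanda ∩ Oksana ∩ Wei ∩ Pablo ∩ Freya ∩ Alice: 09:50–10:50, 11:10–11:30.
Windows ≥ 40 min: 09:50–10:50.
Latest start in the last window 09:50–10:50 is 10:50 − 40 min = 10:10.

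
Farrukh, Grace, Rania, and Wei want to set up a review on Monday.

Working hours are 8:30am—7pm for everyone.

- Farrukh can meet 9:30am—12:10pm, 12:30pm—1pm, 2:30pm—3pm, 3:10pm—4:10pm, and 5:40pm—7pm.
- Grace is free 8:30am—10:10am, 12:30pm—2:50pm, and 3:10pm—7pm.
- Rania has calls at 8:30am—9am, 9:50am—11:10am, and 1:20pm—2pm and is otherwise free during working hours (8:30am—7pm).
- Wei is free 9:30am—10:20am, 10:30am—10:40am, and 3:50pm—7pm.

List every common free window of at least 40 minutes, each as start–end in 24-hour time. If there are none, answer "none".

Rania free within 08:30–19:00: 09:00–09:50, 11:10–13:20, 14:00–19:00.
Farrukh ∩ Grace: 09:30–10:10, 12:30–13:00, 14:30–14:50, 15:10–16:10, 17:40–19:00.
Farrukh ∩ Grace ∩ Rania: 09:30–09:50, 12:30–13:00, 14:30–14:50, 15:10–16:10, 17:40–19:00.
Farrukh ∩ Grace ∩ Rania ∩ Wei: 09:30–09:50, 15:50–16:10, 17:40–19:00.
Windows ≥ 40 min: 17:40–19:00.

17:40–19:00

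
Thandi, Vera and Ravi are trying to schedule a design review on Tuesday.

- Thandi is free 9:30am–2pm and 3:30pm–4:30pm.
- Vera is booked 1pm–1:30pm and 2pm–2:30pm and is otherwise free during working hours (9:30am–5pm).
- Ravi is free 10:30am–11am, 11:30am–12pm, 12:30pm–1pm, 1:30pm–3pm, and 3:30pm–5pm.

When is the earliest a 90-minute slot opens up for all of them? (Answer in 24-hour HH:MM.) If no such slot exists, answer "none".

none

Vera free within 09:30–17:00: 09:30–13:00, 13:30–14:00, 14:30–17:00.
Thandi ∩ Vera: 09:30–13:00, 13:30–14:00, 15:30–16:30.
Thandi ∩ Vera ∩ Ravi: 10:30–11:00, 11:30–12:00, 12:30–13:00, 13:30–14:00, 15:30–16:30.
Windows ≥ 90 min: (none).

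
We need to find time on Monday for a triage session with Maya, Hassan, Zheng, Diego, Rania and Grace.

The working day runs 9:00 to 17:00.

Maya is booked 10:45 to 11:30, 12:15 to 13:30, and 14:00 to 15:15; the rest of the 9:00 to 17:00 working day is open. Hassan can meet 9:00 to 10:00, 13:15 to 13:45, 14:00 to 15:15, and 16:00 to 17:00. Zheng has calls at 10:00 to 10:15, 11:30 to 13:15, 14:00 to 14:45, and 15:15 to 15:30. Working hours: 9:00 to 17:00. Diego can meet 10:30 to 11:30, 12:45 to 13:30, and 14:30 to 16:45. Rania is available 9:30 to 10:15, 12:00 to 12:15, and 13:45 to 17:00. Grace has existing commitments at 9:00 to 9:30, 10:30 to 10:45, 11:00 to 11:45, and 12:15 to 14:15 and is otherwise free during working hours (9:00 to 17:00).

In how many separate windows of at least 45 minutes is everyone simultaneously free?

Maya free within 09:00–17:00: 09:00–10:45, 11:30–12:15, 13:30–14:00, 15:15–17:00.
Zheng free within 09:00–17:00: 09:00–10:00, 10:15–11:30, 13:15–14:00, 14:45–15:15, 15:30–17:00.
Grace free within 09:00–17:00: 09:30–10:30, 10:45–11:00, 11:45–12:15, 14:15–17:00.
Maya ∩ Hassan: 09:00–10:00, 13:30–13:45, 16:00–17:00.
Maya ∩ Hassan ∩ Zheng: 09:00–10:00, 13:30–13:45, 16:00–17:00.
Maya ∩ Hassan ∩ Zheng ∩ Diego: 16:00–16:45.
Maya ∩ Hassan ∩ Zheng ∩ Diego ∩ Rania: 16:00–16:45.
Maya ∩ Hassan ∩ Zheng ∩ Diego ∩ Rania ∩ Grace: 16:00–16:45.
Windows ≥ 45 min: 16:00–16:45.
That's 1 window.

1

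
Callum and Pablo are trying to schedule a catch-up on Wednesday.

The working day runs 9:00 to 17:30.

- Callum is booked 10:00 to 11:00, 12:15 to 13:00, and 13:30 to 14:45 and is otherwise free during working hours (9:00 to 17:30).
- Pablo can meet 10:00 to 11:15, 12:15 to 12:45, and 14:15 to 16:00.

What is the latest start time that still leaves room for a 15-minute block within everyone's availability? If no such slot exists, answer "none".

15:45

Callum free within 09:00–17:30: 09:00–10:00, 11:00–12:15, 13:00–13:30, 14:45–17:30.
Callum ∩ Pablo: 11:00–11:15, 14:45–16:00.
Windows ≥ 15 min: 11:00–11:15, 14:45–16:00.
Latest start in the last window 14:45–16:00 is 16:00 − 15 min = 15:45.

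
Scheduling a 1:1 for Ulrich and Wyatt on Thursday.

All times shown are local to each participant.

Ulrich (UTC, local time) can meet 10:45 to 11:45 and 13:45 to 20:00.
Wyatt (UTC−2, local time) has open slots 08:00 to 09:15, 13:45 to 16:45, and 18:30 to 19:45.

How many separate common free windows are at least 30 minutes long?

2

Ulrich → UTC: 10:45–11:45, 13:45–20:00.
Wyatt → UTC: 10:00–11:15, 15:45–18:45, 20:30–21:45.
Ulrich ∩ Wyatt: 10:45–11:15, 15:45–18:45.
Windows ≥ 30 min: 10:45–11:15, 15:45–18:45.
That's 2 windows.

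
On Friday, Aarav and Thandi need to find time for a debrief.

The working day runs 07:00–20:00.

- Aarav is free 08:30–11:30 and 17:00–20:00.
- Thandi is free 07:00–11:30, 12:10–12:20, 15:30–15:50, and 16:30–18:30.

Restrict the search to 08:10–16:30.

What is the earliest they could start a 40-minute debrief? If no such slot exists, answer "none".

08:30

Aarav ∩ Thandi: 08:30–11:30, 17:00–18:30.
Restricted to 08:10–16:30: 08:30–11:30.
Windows ≥ 40 min: 08:30–11:30.
Earliest such window starts at 08:30.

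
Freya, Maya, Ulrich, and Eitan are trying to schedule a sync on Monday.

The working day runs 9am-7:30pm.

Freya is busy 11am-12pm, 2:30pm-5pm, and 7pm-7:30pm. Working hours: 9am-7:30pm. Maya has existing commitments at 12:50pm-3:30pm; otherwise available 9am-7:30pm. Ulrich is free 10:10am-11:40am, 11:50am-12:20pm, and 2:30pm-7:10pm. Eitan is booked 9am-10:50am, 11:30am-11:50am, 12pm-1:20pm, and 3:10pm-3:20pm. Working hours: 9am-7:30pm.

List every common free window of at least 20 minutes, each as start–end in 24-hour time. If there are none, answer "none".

Freya free within 09:00–19:30: 09:00–11:00, 12:00–14:30, 17:00–19:00.
Maya free within 09:00–19:30: 09:00–12:50, 15:30–19:30.
Eitan free within 09:00–19:30: 10:50–11:30, 11:50–12:00, 13:20–15:10, 15:20–19:30.
Freya ∩ Maya: 09:00–11:00, 12:00–12:50, 17:00–19:00.
Freya ∩ Maya ∩ Ulrich: 10:10–11:00, 12:00–12:20, 17:00–19:00.
Freya ∩ Maya ∩ Ulrich ∩ Eitan: 10:50–11:00, 17:00–19:00.
Windows ≥ 20 min: 17:00–19:00.

17:00–19:00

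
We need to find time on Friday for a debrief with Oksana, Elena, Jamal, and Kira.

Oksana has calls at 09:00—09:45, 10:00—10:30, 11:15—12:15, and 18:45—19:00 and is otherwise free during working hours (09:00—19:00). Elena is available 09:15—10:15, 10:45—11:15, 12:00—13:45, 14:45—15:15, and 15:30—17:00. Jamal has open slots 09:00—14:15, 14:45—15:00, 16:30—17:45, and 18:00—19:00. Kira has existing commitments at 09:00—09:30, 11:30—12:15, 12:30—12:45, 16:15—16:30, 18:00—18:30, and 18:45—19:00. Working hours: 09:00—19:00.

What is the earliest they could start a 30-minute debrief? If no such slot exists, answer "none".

10:45

Oksana free within 09:00–19:00: 09:45–10:00, 10:30–11:15, 12:15–18:45.
Kira free within 09:00–19:00: 09:30–11:30, 12:15–12:30, 12:45–16:15, 16:30–18:00, 18:30–18:45.
Oksana ∩ Elena: 09:45–10:00, 10:45–11:15, 12:15–13:45, 14:45–15:15, 15:30–17:00.
Oksana ∩ Elena ∩ Jamal: 09:45–10:00, 10:45–11:15, 12:15–13:45, 14:45–15:00, 16:30–17:00.
Oksana ∩ Elena ∩ Jamal ∩ Kira: 09:45–10:00, 10:45–11:15, 12:15–12:30, 12:45–13:45, 14:45–15:00, 16:30–17:00.
Windows ≥ 30 min: 10:45–11:15, 12:45–13:45, 16:30–17:00.
Earliest such window starts at 10:45.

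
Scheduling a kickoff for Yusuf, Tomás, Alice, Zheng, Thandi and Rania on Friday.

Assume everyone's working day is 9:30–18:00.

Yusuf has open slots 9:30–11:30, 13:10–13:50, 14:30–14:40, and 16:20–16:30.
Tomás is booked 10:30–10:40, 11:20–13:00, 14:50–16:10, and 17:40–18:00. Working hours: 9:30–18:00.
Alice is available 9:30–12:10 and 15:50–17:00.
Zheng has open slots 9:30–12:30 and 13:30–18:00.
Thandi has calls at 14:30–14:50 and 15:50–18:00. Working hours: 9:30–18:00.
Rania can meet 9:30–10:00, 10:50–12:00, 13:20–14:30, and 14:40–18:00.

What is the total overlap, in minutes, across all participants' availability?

60 minutes

Tomás free within 09:30–18:00: 09:30–10:30, 10:40–11:20, 13:00–14:50, 16:10–17:40.
Thandi free within 09:30–18:00: 09:30–14:30, 14:50–15:50.
Yusuf ∩ Tomás: 09:30–10:30, 10:40–11:20, 13:10–13:50, 14:30–14:40, 16:20–16:30.
Yusuf ∩ Tomás ∩ Alice: 09:30–10:30, 10:40–11:20, 16:20–16:30.
Yusuf ∩ Tomás ∩ Alice ∩ Zheng: 09:30–10:30, 10:40–11:20, 16:20–16:30.
Yusuf ∩ Tomás ∩ Alice ∩ Zheng ∩ Thandi: 09:30–10:30, 10:40–11:20.
Yusuf ∩ Tomás ∩ Alice ∩ Zheng ∩ Thandi ∩ Rania: 09:30–10:00, 10:50–11:20.
Total common minutes: 30 + 30 = 60.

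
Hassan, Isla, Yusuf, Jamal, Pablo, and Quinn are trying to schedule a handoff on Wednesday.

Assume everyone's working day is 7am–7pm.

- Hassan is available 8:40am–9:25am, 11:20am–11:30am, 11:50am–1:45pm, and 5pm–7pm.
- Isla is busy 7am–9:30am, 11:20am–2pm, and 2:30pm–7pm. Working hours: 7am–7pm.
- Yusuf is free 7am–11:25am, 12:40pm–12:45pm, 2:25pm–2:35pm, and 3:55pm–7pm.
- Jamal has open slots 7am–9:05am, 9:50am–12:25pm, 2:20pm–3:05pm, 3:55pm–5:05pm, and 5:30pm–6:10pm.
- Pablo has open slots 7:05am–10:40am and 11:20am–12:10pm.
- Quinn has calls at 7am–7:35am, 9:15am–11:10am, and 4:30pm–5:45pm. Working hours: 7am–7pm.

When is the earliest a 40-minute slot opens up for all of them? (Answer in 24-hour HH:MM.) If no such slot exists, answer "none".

Isla free within 07:00–19:00: 09:30–11:20, 14:00–14:30.
Quinn free within 07:00–19:00: 07:35–09:15, 11:10–16:30, 17:45–19:00.
Hassan ∩ Isla: (none).
Hassan ∩ Isla ∩ Yusuf: (none).
Hassan ∩ Isla ∩ Yusuf ∩ Jamal: (none).
Hassan ∩ Isla ∩ Yusuf ∩ Jamal ∩ Pablo: (none).
Hassan ∩ Isla ∩ Yusuf ∩ Jamal ∩ Pablo ∩ Quinn: (none).
Windows ≥ 40 min: (none).

none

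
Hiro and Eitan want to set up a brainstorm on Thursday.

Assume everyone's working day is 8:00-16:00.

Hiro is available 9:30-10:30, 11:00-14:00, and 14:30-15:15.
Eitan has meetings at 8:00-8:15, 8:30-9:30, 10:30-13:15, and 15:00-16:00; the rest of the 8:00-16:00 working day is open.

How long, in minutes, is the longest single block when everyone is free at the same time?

Eitan free within 08:00–16:00: 08:15–08:30, 09:30–10:30, 13:15–15:00.
Hiro ∩ Eitan: 09:30–10:30, 13:15–14:00, 14:30–15:00.
Common window lengths: 60, 45, 30 min; longest is 60.

60 minutes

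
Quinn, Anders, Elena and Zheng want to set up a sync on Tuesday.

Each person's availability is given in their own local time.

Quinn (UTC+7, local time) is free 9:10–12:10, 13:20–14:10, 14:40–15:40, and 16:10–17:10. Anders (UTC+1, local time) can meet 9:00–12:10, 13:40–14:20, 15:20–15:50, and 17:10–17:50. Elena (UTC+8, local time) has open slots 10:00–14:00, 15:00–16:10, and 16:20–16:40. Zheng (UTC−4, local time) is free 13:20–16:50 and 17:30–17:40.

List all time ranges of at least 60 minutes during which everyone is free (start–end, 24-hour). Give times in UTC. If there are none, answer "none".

none

Quinn → UTC: 02:10–05:10, 06:20–07:10, 07:40–08:40, 09:10–10:10.
Anders → UTC: 08:00–11:10, 12:40–13:20, 14:20–14:50, 16:10–16:50.
Elena → UTC: 02:00–06:00, 07:00–08:10, 08:20–08:40.
Zheng → UTC: 17:20–20:50, 21:30–21:40.
Quinn ∩ Anders: 08:00–08:40, 09:10–10:10.
Quinn ∩ Anders ∩ Elena: 08:00–08:10, 08:20–08:40.
Quinn ∩ Anders ∩ Elena ∩ Zheng: (none).
Windows ≥ 60 min: (none).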